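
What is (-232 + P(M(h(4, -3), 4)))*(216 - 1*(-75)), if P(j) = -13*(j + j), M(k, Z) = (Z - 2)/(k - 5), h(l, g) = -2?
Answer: -457452/7 ≈ -65350.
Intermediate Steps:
M(k, Z) = (-2 + Z)/(-5 + k)
P(j) = -26*j
(-232 + P(M(h(4, -3), 4)))*(216 - 1*(-75)) = (-232 - 26*(-2 + 4)/(-5 - 2))*(216 - 1*(-75)) = (-232 - 26*2/(-7))*(216 + 75) = (-232 - (-26)*2/7)*291 = (-232 - 26*(-2/7))*291 = (-232 + 52/7)*291 = -1572/7*291 = -457452/7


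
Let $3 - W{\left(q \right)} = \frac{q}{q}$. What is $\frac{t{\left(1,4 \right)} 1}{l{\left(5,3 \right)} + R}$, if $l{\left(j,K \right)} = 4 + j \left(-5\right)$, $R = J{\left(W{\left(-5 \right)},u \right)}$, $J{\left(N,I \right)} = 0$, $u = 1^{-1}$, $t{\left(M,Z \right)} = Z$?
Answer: $- \frac{4}{21} \approx -0.19048$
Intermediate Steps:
$W{\left(q \right)} = 2$ ($W{\left(q \right)} = 3 - \frac{q}{q} = 3 - 1 = 2$)
$u = 1$
$R = 0$
$l{\left(j,K \right)} = 4 - 5 j$
$\frac{t{\left(1,4 \right)} 1}{l{\left(5,3 \right)} + R} = \frac{4 \cdot 1}{\left(4 - 25\right) + 0} = \frac{4}{\left(4 - 25\right) + 0} = \frac{4}{-21 + 0} = \frac{4}{-21} = 4 \left(- \frac{1}{21}\right) = - \frac{4}{21}$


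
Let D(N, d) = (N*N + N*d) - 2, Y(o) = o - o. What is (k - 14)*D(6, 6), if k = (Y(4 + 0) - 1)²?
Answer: -910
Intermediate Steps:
Y(o) = 0
D(N, d) = -2 + N² + N*d (D(N, d) = (N² + N*d) - 2 = -2 + N² + N*d)
k = 1 (k = (0 - 1)² = (-1)² = 1)
(k - 14)*D(6, 6) = (1 - 14)*(-2 + 6² + 6*6) = -13*(-2 + 36 + 36) = -13*70 = -910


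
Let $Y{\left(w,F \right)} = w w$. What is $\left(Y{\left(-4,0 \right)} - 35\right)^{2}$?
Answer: $361$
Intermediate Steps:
$Y{\left(w,F \right)} = w^{2}$
$\left(Y{\left(-4,0 \right)} - 35\right)^{2} = \left(\left(-4\right)^{2} - 35\right)^{2} = \left(16 - 35\right)^{2} = \left(-19\right)^{2} = 361$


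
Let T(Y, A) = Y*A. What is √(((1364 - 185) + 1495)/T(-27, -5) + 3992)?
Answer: √8123910/45 ≈ 63.339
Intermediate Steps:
T(Y, A) = A*Y
√(((1364 - 185) + 1495)/T(-27, -5) + 3992) = √(((1364 - 185) + 1495)/((-5*(-27))) + 3992) = √((1179 + 1495)/135 + 3992) = √(2674*(1/135) + 3992) = √(2674/135 + 3992) = √(541594/135) = √8123910/45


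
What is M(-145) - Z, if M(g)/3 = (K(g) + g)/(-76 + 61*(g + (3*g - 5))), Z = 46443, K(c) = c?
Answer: -1660847253/35761 ≈ -46443.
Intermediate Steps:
M(g) = 6*g/(-381 + 244*g) (M(g) = 3*((g + g)/(-76 + 61*(g + (3*g - 5)))) = 3*((2*g)/(-76 + 61*(g + (-5 + 3*g)))) = 3*((2*g)/(-76 + 61*(-5 + 4*g))) = 3*((2*g)/(-76 + (-305 + 244*g))) = 3*((2*g)/(-381 + 244*g)) = 3*(2*g/(-381 + 244*g)) = 6*g/(-381 + 244*g))
M(-145) - Z = 6*(-145)/(-381 + 244*(-145)) - 1*46443 = 6*(-145)/(-381 - 35380) - 46443 = 6*(-145)/(-35761) - 46443 = 6*(-145)*(-1/35761) - 46443 = 870/35761 - 46443 = -1660847253/35761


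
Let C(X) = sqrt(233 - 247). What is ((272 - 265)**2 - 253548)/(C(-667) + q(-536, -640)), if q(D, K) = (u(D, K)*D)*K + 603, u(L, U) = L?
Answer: 46610566310663/33807749219732583 + 253499*I*sqrt(14)/33807749219732583 ≈ 0.0013787 + 2.8056e-11*I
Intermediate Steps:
C(X) = I*sqrt(14) (C(X) = sqrt(-14) = I*sqrt(14))
q(D, K) = 603 + K*D**2 (q(D, K) = (D*D)*K + 603 = D**2*K + 603 = K*D**2 + 603 = 603 + K*D**2)
((272 - 265)**2 - 253548)/(C(-667) + q(-536, -640)) = ((272 - 265)**2 - 253548)/(I*sqrt(14) + (603 - 640*(-536)**2)) = (7**2 - 253548)/(I*sqrt(14) + (603 - 640*287296)) = (49 - 253548)/(I*sqrt(14) + (603 - 183869440)) = -253499/(I*sqrt(14) - 183868837) = -253499/(-183868837 + I*sqrt(14))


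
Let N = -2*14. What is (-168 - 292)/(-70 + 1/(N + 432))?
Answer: 185840/28279 ≈ 6.5717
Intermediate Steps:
N = -28
(-168 - 292)/(-70 + 1/(N + 432)) = (-168 - 292)/(-70 + 1/(-28 + 432)) = -460/(-70 + 1/404) = -460/(-28279/404) = -460*(-404/28279) = 185840/28279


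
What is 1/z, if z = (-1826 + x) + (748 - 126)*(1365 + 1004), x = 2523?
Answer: 1/1474215 ≈ 6.7833e-7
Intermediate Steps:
z = 1474215 (z = (-1826 + 2523) + (748 - 126)*(1365 + 1004) = 697 + 622*2369 = 697 + 1473518 = 1474215)
1/z = 1/1474215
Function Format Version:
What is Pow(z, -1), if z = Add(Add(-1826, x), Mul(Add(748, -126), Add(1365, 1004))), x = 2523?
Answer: Rational(1, 1474215) ≈ 6.7833e-7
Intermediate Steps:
z = 1474215 (z = Add(Add(-1826, 2523), Mul(Add(748, -126), Add(1365, 1004))) = Add(697, Mul(622, 2369)) = Add(697, 1473518) = 1474215)
Pow(z, -1) = Pow(1474215, -1) = Rational(1, 1474215)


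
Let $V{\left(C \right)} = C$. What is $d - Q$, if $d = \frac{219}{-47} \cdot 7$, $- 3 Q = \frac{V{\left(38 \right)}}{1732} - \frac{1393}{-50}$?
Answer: $- \frac{35598541}{1526325} \approx -23.323$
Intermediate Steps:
$Q = - \frac{301822}{32475}$ ($Q = - \frac{\frac{38}{1732} - \frac{1393}{-50}}{3} = - \frac{38 \cdot \frac{1}{1732} - - \frac{1393}{50}}{3} = - \frac{\frac{19}{866} + \frac{1393}{50}}{3} = \left(- \frac{1}{3}\right) \frac{301822}{10825} = - \frac{301822}{32475} \approx -9.294$)
$d = - \frac{1533}{47}$ ($d = 219 \left(- \frac{1}{47}\right) 7 = \left(- \frac{219}{47}\right) 7 = - \frac{1533}{47} \approx -32.617$)
$d - Q = - \frac{1533}{47} - - \frac{301822}{32475} = - \frac{1533}{47} + \frac{301822}{32475} = - \frac{35598541}{1526325}$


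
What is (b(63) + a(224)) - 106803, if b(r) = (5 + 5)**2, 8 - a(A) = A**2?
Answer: -156871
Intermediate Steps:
a(A) = 8 - A**2
b(r) = 100 (b(r) = 10**2 = 100)
(b(63) + a(224)) - 106803 = (100 + (8 - 1*224**2)) - 106803 = (100 + (8 - 1*50176)) - 106803 = (100 + (8 - 50176)) - 106803 = (100 - 50168) - 106803 = -50068 - 106803 = -156871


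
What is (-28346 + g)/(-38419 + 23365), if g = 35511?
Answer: -7165/15054 ≈ -0.47595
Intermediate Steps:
(-28346 + g)/(-38419 + 23365) = (-28346 + 35511)/(-38419 + 23365) = 7165/(-15054) = 7165*(-1/15054) = -7165/15054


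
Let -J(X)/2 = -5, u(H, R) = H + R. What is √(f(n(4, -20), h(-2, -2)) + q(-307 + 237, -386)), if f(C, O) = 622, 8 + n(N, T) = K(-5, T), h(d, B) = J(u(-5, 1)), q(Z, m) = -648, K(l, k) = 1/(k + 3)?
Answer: I*√26 ≈ 5.099*I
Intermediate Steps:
K(l, k) = 1/(3 + k)
J(X) = 10 (J(X) = -2*(-5) = 10)
h(d, B) = 10
n(N, T) = -8 + 1/(3 + T)
√(f(n(4, -20), h(-2, -2)) + q(-307 + 237, -386)) = √(622 - 648) = √(-26) = I*√26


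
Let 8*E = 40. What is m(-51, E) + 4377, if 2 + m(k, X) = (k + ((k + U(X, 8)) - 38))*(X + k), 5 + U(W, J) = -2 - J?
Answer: 11505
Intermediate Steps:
E = 5 (E = (1/8)*40 = 5)
U(W, J) = -7 - J (U(W, J) = -5 + (-2 - J) = -7 - J)
m(k, X) = -2 + (-53 + 2*k)*(X + k) (m(k, X) = -2 + (k + ((k + (-7 - 1*8)) - 38))*(X + k) = -2 + (k + ((k + (-7 - 8)) - 38))*(X + k) = -2 + (k + ((k - 15) - 38))*(X + k) = -2 + (k + ((-15 + k) - 38))*(X + k) = -2 + (k + (-53 + k))*(X + k) = -2 + (-53 + 2*k)*(X + k))
m(-51, E) + 4377 = (-2 - 53*5 - 53*(-51) + 2*(-51)**2 + 2*5*(-51)) + 4377 = (-2 - 265 + 2703 + 2*2601 - 510) + 4377 = (-2 - 265 + 2703 + 5202 - 510) + 4377 = 7128 + 4377 = 11505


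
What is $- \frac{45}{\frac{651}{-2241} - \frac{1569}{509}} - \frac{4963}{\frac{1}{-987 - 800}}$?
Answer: $\frac{11374321517011}{1282496} \approx 8.8689 \cdot 10^{6}$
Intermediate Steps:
$- \frac{45}{\frac{651}{-2241} - \frac{1569}{509}} - \frac{4963}{\frac{1}{-987 - 800}} = - \frac{45}{651 \left(- \frac{1}{2241}\right) - \frac{1569}{509}} - \frac{4963}{\frac{1}{-1787}} = - \frac{45}{- \frac{217}{747} - \frac{1569}{509}} - \frac{4963}{- \frac{1}{1787}} = - \frac{45}{- \frac{1282496}{380223}} - -8868881 = \left(-45\right) \left(- \frac{380223}{1282496}\right) + 8868881 = \frac{17110035}{1282496} + 8868881 = \frac{11374321517011}{1282496}$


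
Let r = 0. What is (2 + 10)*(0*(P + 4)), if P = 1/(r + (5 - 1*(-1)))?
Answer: 0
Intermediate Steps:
P = ⅙ (P = 1/(0 + (5 - 1*(-1))) = 1/(0 + (5 + 1)) = 1/(0 + 6) = 1/6 = ⅙ ≈ 0.16667)
(2 + 10)*(0*(P + 4)) = (2 + 10)*(0*(⅙ + 4)) = 12*(0*(25/6)) = 12*0 = 0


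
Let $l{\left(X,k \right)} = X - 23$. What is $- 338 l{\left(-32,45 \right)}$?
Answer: $18590$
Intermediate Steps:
$l{\left(X,k \right)} = -23 + X$
$- 338 l{\left(-32,45 \right)} = - 338 \left(-23 - 32\right) = \left(-338\right) \left(-55\right) = 18590$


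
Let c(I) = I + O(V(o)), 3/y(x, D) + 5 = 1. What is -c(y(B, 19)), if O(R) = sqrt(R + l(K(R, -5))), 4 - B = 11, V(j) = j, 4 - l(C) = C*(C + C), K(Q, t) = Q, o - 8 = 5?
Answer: 3/4 - I*sqrt(321) ≈ 0.75 - 17.916*I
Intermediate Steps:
o = 13 (o = 8 + 5 = 13)
l(C) = 4 - 2*C**2 (l(C) = 4 - C*(C + C) = 4 - C*2*C = 4 - 2*C**2)
B = -7 (B = 4 - 1*11 = 4 - 11 = -7)
y(x, D) = -3/4 (y(x, D) = 3/(-5 + 1) = 3/(-4) = 3*(-1/4) = -3/4)
O(R) = sqrt(4 + R - 2*R**2) (O(R) = sqrt(R + (4 - 2*R**2)) = sqrt(4 + R - 2*R**2))
c(I) = I + I*sqrt(321) (c(I) = I + sqrt(4 + 13 - 2*13**2) = I + sqrt(4 + 13 - 2*169) = I + sqrt(4 + 13 - 338) = I + sqrt(-321) = I + I*sqrt(321))
-c(y(B, 19)) = -(-3/4 + I*sqrt(321)) = 3/4 - I*sqrt(321)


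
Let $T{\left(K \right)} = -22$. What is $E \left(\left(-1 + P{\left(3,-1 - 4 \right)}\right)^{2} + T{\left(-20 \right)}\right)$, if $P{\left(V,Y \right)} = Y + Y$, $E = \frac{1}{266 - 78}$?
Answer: $\frac{99}{188} \approx 0.5266$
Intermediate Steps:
$E = \frac{1}{188} \approx 0.0053191$
$P{\left(V,Y \right)} = 2 Y$
$E \left(\left(-1 + P{\left(3,-1 - 4 \right)}\right)^{2} + T{\left(-20 \right)}\right) = \frac{\left(-1 + 2 \left(-1 - 4\right)\right)^{2} - 22}{188} = \frac{\left(-1 + 2 \left(-5\right)\right)^{2} - 22}{188} = \frac{\left(-1 - 10\right)^{2} - 22}{188} = \frac{\left(-11\right)^{2} - 22}{188} = \frac{121 - 22}{188} = \frac{1}{188} \cdot 99 = \frac{99}{188}$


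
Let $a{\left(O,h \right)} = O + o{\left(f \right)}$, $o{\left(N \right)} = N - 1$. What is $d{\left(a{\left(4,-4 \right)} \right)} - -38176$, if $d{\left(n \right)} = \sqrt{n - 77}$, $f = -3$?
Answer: $38176 + i \sqrt{77} \approx 38176.0 + 8.775 i$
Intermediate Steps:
$o{\left(N \right)} = -1 + N$
$a{\left(O,h \right)} = -4 + O$ ($a{\left(O,h \right)} = O - 4 = -4 + O$)
$d{\left(n \right)} = \sqrt{-77 + n}$
$d{\left(a{\left(4,-4 \right)} \right)} - -38176 = \sqrt{-77 + \left(-4 + 4\right)} - -38176 = \sqrt{-77 + 0} + 38176 = \sqrt{-77} + 38176 = i \sqrt{77} + 38176 = 38176 + i \sqrt{77}$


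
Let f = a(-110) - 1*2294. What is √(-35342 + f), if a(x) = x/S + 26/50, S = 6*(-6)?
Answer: I*√33869182/30 ≈ 193.99*I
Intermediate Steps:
S = -36
a(x) = 13/25 - x/36 (a(x) = x/(-36) + 26/50 = x*(-1/36) + 26*(1/50) = -x/36 + 13/25 = 13/25 - x/36)
f = -1030691/450 (f = (13/25 - 1/36*(-110)) - 1*2294 = (13/25 + 55/18) - 2294 = 1609/450 - 2294 = -1030691/450 ≈ -2290.4)
√(-35342 + f) = √(-35342 - 1030691/450) = √(-16934591/450) = I*√33869182/30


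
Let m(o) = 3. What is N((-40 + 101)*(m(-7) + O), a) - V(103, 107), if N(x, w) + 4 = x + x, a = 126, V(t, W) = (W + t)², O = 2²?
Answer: -43250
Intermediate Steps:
O = 4
N(x, w) = -4 + 2*x (N(x, w) = -4 + (x + x) = -4 + 2*x)
N((-40 + 101)*(m(-7) + O), a) - V(103, 107) = (-4 + 2*((-40 + 101)*(3 + 4))) - (107 + 103)² = (-4 + 2*(61*7)) - 1*210² = (-4 + 2*427) - 1*44100 = (-4 + 854) - 44100 = 850 - 44100 = -43250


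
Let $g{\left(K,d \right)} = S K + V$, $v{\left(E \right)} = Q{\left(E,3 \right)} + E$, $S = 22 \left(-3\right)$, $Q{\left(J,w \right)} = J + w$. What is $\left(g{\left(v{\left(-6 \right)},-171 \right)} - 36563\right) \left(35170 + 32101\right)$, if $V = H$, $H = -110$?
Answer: $-2427070409$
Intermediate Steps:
$S = -66$
$V = -110$
$v{\left(E \right)} = 3 + 2 E$ ($v{\left(E \right)} = \left(E + 3\right) + E = \left(3 + E\right) + E = 3 + 2 E$)
$g{\left(K,d \right)} = -110 - 66 K$ ($g{\left(K,d \right)} = - 66 K - 110 = -110 - 66 K$)
$\left(g{\left(v{\left(-6 \right)},-171 \right)} - 36563\right) \left(35170 + 32101\right) = \left(\left(-110 - 66 \left(3 + 2 \left(-6\right)\right)\right) - 36563\right) \left(35170 + 32101\right) = \left(\left(-110 - 66 \left(3 - 12\right)\right) - 36563\right) 67271 = \left(\left(-110 - -594\right) - 36563\right) 67271 = \left(\left(-110 + 594\right) - 36563\right) 67271 = \left(484 - 36563\right) 67271 = \left(-36079\right) 67271 = -2427070409$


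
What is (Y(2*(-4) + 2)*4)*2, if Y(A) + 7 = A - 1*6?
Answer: -152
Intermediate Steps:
Y(A) = -13 + A (Y(A) = -7 + (A - 1*6) = -7 + (A - 6) = -7 + (-6 + A) = -13 + A)
(Y(2*(-4) + 2)*4)*2 = ((-13 + (2*(-4) + 2))*4)*2 = ((-13 + (-8 + 2))*4)*2 = ((-13 - 6)*4)*2 = -19*4*2 = -76*2 = -152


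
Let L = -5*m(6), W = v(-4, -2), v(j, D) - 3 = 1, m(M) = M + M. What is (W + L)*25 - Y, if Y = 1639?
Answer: -3039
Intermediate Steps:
m(M) = 2*M
v(j, D) = 4 (v(j, D) = 3 + 1 = 4)
W = 4
L = -60 (L = -10*6 = -5*12 = -60)
(W + L)*25 - Y = (4 - 60)*25 - 1*1639 = -56*25 - 1639 = -1400 - 1639 = -3039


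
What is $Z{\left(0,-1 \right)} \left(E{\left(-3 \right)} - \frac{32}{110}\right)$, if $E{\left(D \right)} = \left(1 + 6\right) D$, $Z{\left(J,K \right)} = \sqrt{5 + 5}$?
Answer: $- \frac{1171 \sqrt{10}}{55} \approx -67.328$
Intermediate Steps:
$Z{\left(J,K \right)} = \sqrt{10}$
$E{\left(D \right)} = 7 D$
$Z{\left(0,-1 \right)} \left(E{\left(-3 \right)} - \frac{32}{110}\right) = \sqrt{10} \left(7 \left(-3\right) - \frac{32}{110}\right) = \sqrt{10} \left(-21 - \frac{16}{55}\right) = \sqrt{10} \left(- \frac{1171}{55}\right) = - \frac{1171 \sqrt{10}}{55}$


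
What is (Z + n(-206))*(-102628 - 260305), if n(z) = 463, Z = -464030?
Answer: 168243762011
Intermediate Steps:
(Z + n(-206))*(-102628 - 260305) = (-464030 + 463)*(-102628 - 260305) = -463567*(-362933) = 168243762011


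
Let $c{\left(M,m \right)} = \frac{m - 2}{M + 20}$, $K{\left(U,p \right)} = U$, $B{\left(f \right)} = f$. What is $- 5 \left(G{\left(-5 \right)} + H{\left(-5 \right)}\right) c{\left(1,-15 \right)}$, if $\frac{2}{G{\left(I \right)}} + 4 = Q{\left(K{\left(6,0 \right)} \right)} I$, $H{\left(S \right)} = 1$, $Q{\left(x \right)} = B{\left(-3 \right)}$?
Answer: $\frac{1105}{231} \approx 4.7835$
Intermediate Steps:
$c{\left(M,m \right)} = \frac{-2 + m}{20 + M}$
$Q{\left(x \right)} = -3$
$G{\left(I \right)} = \frac{2}{-4 - 3 I}$
$- 5 \left(G{\left(-5 \right)} + H{\left(-5 \right)}\right) c{\left(1,-15 \right)} = - 5 \left(\frac{2}{-4 - -15} + 1\right) \frac{-2 - 15}{20 + 1} = - 5 \left(\frac{2}{-4 + 15} + 1\right) \frac{1}{21} \left(-17\right) = - 5 \left(\frac{2}{11} + 1\right) \frac{1}{21} \left(-17\right) = - 5 \left(2 \cdot \frac{1}{11} + 1\right) \left(- \frac{17}{21}\right) = - 5 \left(\frac{2}{11} + 1\right) \left(- \frac{17}{21}\right) = \left(-5\right) \frac{13}{11} \left(- \frac{17}{21}\right) = \left(- \frac{65}{11}\right) \left(- \frac{17}{21}\right) = \frac{1105}{231}$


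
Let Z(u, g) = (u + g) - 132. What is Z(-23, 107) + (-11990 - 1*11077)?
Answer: -23115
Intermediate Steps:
Z(u, g) = -132 + g + u (Z(u, g) = (g + u) - 132 = -132 + g + u)
Z(-23, 107) + (-11990 - 1*11077) = (-132 + 107 - 23) + (-11990 - 1*11077) = -48 + (-11990 - 11077) = -48 - 23067 = -23115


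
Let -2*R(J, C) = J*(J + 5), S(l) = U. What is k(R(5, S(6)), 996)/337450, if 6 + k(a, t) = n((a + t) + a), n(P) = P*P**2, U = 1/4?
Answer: 84659053/33745 ≈ 2508.8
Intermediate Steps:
U = 1/4 ≈ 0.25000
S(l) = 1/4
R(J, C) = -J*(5 + J)/2 (R(J, C) = -J*(J + 5)/2 = -J*(5 + J)/2)
n(P) = P**3
k(a, t) = -6 + (t + 2*a)**3 (k(a, t) = -6 + ((a + t) + a)**3 = -6 + (t + 2*a)**3)
k(R(5, S(6)), 996)/337450 = (-6 + (996 + 2*(-1/2*5*(5 + 5)))**3)/337450 = (-6 + (996 + 2*(-1/2*5*10))**3)*(1/337450) = (-6 + (996 + 2*(-25))**3)*(1/337450) = (-6 + (996 - 50)**3)*(1/337450) = (-6 + 946**3)*(1/337450) = (-6 + 846590536)*(1/337450) = 846590530*(1/337450) = 84659053/33745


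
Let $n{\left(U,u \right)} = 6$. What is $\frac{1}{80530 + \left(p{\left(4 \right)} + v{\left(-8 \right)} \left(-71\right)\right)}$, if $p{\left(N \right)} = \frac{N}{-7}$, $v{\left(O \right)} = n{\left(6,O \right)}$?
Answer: $\frac{7}{560724} \approx 1.2484 \cdot 10^{-5}$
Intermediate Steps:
$v{\left(O \right)} = 6$
$p{\left(N \right)} = - \frac{N}{7}$ ($p{\left(N \right)} = N \left(- \frac{1}{7}\right) = - \frac{N}{7}$)
$\frac{1}{80530 + \left(p{\left(4 \right)} + v{\left(-8 \right)} \left(-71\right)\right)} = \frac{1}{80530 + \left(\left(- \frac{1}{7}\right) 4 + 6 \left(-71\right)\right)} = \frac{1}{80530 - \frac{2986}{7}} = \frac{1}{\frac{560724}{7}} = \frac{7}{560724}$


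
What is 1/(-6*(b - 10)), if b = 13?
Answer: -1/18 ≈ -0.055556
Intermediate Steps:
1/(-6*(b - 10)) = 1/(-6*(13 - 10)) = 1/(-6*3) = 1/(-18) = -1/18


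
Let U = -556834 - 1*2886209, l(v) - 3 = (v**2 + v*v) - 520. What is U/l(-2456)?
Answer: -3443043/12063355 ≈ -0.28541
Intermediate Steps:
l(v) = -517 + 2*v**2 (l(v) = 3 + ((v**2 + v*v) - 520) = 3 + ((v**2 + v**2) - 520) = 3 + (2*v**2 - 520) = 3 + (-520 + 2*v**2) = -517 + 2*v**2)
U = -3443043 (U = -556834 - 2886209 = -3443043)
U/l(-2456) = -3443043/(-517 + 2*(-2456)**2) = -3443043/(-517 + 2*6031936) = -3443043/(-517 + 12063872) = -3443043/12063355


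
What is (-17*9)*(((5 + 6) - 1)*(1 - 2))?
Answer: 1530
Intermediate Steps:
(-17*9)*(((5 + 6) - 1)*(1 - 2)) = -153*(11 - 1)*(-1) = -1530*(-1) = -153*(-10) = 1530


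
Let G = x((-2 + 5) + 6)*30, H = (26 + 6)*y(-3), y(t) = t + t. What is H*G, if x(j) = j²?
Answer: -466560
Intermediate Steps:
y(t) = 2*t
H = -192 (H = (26 + 6)*(2*(-3)) = 32*(-6) = -192)
G = 2430 (G = ((-2 + 5) + 6)²*30 = (3 + 6)²*30 = 9²*30 = 81*30 = 2430)
H*G = -192*2430 = -466560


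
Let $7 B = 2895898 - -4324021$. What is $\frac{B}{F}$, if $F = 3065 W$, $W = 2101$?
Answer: $\frac{1031417}{6439565} \approx 0.16017$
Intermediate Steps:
$B = 1031417$ ($B = \frac{2895898 - -4324021}{7} = \frac{2895898 + 4324021}{7} = \frac{1}{7} \cdot 7219919 = 1031417$)
$F = 6439565$ ($F = 3065 \cdot 2101 = 6439565$)
$\frac{B}{F} = \frac{1031417}{6439565}$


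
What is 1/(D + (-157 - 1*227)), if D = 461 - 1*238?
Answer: -1/161 ≈ -0.0062112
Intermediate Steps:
D = 223 (D = 461 - 238 = 223)
1/(D + (-157 - 1*227)) = 1/(223 + (-157 - 1*227)) = 1/(223 + (-157 - 227)) = 1/(223 - 384) = 1/(-161) = -1/161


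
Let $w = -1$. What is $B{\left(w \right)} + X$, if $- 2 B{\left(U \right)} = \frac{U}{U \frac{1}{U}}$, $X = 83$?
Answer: $\frac{167}{2} \approx 83.5$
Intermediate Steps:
$B{\left(U \right)} = - \frac{U}{2}$ ($B{\left(U \right)} = - \frac{U \frac{1}{U \frac{1}{U}}}{2} = - \frac{U 1^{-1}}{2} = - \frac{U 1}{2} = - \frac{U}{2}$)
$B{\left(w \right)} + X = \left(- \frac{1}{2}\right) \left(-1\right) + 83 = \frac{1}{2} + 83 = \frac{167}{2}$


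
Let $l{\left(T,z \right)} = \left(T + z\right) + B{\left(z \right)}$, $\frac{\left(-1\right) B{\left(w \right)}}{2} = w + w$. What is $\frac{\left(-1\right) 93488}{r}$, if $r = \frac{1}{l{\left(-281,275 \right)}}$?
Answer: $103397728$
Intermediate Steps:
$B{\left(w \right)} = - 4 w$ ($B{\left(w \right)} = - 2 \left(w + w\right) = - 2 \cdot 2 w = - 4 w$)
$l{\left(T,z \right)} = T - 3 z$ ($l{\left(T,z \right)} = \left(T + z\right) - 4 z = T - 3 z$)
$r = - \frac{1}{1106}$ ($r = \frac{1}{-281 - 825} = \frac{1}{-1106} = - \frac{1}{1106} \approx -0.00090416$)
$\frac{\left(-1\right) 93488}{r} = \frac{\left(-1\right) 93488}{- \frac{1}{1106}} = \left(-93488\right) \left(-1106\right) = 103397728$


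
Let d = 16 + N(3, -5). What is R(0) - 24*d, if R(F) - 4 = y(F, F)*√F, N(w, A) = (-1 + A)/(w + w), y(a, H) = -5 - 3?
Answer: -356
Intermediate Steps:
y(a, H) = -8
N(w, A) = (-1 + A)/(2*w) (N(w, A) = (-1 + A)/((2*w)) = (-1 + A)*(1/(2*w)) = (-1 + A)/(2*w))
R(F) = 4 - 8*√F
d = 15 (d = 16 + (½)*(-1 - 5)/3 = 16 + (½)*(⅓)*(-6) = 16 - 1 = 15)
R(0) - 24*d = (4 - 8*√0) - 24*15 = (4 - 8*0) - 360 = (4 + 0) - 360 = 4 - 360 = -356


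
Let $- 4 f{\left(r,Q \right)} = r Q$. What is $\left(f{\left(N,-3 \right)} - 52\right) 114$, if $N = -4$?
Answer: $-6270$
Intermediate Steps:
$f{\left(r,Q \right)} = - \frac{Q r}{4}$ ($f{\left(r,Q \right)} = - \frac{r Q}{4} = - \frac{Q r}{4}$)
$\left(f{\left(N,-3 \right)} - 52\right) 114 = \left(\left(- \frac{1}{4}\right) \left(-3\right) \left(-4\right) - 52\right) 114 = \left(-3 - 52\right) 114 = \left(-55\right) 114 = -6270$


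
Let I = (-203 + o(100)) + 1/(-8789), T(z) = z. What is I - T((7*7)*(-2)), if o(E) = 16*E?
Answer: 13139554/8789 ≈ 1495.0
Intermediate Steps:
I = 12278232/8789 (I = (-203 + 16*100) + 1/(-8789) = (-203 + 1600) - 1/8789 = 1397 - 1/8789 = 12278232/8789 ≈ 1397.0)
I - T((7*7)*(-2)) = 12278232/8789 - 7*7*(-2) = 12278232/8789 - 49*(-2) = 12278232/8789 - 1*(-98) = 12278232/8789 + 98 = 13139554/8789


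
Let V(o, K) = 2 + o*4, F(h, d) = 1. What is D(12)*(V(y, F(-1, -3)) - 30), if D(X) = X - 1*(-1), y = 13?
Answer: 312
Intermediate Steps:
D(X) = 1 + X (D(X) = X + 1 = 1 + X)
V(o, K) = 2 + 4*o
D(12)*(V(y, F(-1, -3)) - 30) = (1 + 12)*((2 + 4*13) - 30) = 13*((2 + 52) - 30) = 13*(54 - 30) = 13*24 = 312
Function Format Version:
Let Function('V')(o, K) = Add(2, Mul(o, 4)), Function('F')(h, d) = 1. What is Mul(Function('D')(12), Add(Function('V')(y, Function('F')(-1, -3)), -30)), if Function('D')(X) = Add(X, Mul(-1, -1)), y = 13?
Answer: 312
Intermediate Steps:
Function('D')(X) = Add(1, X) (Function('D')(X) = Add(X, 1) = Add(1, X))
Function('V')(o, K) = Add(2, Mul(4, o))
Mul(Function('D')(12), Add(Function('V')(y, Function('F')(-1, -3)), -30)) = Mul(Add(1, 12), Add(Add(2, Mul(4, 13)), -30)) = Mul(13, Add(Add(2, 52), -30)) = Mul(13, Add(54, -30)) = Mul(13, 24) = 312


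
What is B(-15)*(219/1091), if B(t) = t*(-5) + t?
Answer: 13140/1091 ≈ 12.044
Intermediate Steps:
B(t) = -4*t (B(t) = -5*t + t = -4*t)
B(-15)*(219/1091) = (-4*(-15))*(219/1091) = 60*(219*(1/1091)) = 60*(219/1091) = 13140/1091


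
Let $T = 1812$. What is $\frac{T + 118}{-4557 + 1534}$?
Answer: $- \frac{1930}{3023} \approx -0.63844$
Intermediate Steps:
$\frac{T + 118}{-4557 + 1534} = \frac{1812 + 118}{-4557 + 1534} = \frac{1930}{-3023} = 1930 \left(- \frac{1}{3023}\right) = - \frac{1930}{3023}$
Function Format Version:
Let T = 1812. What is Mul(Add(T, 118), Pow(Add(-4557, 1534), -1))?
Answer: Rational(-1930, 3023) ≈ -0.63844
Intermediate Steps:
Mul(Add(T, 118), Pow(Add(-4557, 1534), -1)) = Mul(Add(1812, 118), Pow(Add(-4557, 1534), -1)) = Mul(1930, Pow(-3023, -1)) = Mul(1930, Rational(-1, 3023)) = Rational(-1930, 3023)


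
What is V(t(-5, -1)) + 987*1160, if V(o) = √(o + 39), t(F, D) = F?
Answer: 1144920 + √34 ≈ 1.1449e+6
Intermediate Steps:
V(o) = √(39 + o)
V(t(-5, -1)) + 987*1160 = √(39 - 5) + 987*1160 = √34 + 1144920 = 1144920 + √34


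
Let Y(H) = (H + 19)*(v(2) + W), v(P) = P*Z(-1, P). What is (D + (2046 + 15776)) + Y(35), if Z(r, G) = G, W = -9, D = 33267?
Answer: 50819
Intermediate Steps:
v(P) = P² (v(P) = P*P = P²)
Y(H) = -95 - 5*H (Y(H) = (H + 19)*(2² - 9) = (19 + H)*(4 - 9) = (19 + H)*(-5) = -95 - 5*H)
(D + (2046 + 15776)) + Y(35) = (33267 + (2046 + 15776)) + (-95 - 5*35) = (33267 + 17822) + (-95 - 175) = 51089 - 270 = 50819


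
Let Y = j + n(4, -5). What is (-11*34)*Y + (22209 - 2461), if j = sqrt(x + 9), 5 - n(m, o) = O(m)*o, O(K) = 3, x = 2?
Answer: 12268 - 374*sqrt(11) ≈ 11028.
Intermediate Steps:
n(m, o) = 5 - 3*o
j = sqrt(11) (j = sqrt(2 + 9) = sqrt(11) ≈ 3.3166)
Y = 20 + sqrt(11) (Y = sqrt(11) + (5 - 3*(-5)) = sqrt(11) + (5 + 15) = sqrt(11) + 20 = 20 + sqrt(11) ≈ 23.317)
(-11*34)*Y + (22209 - 2461) = (-11*34)*(20 + sqrt(11)) + (22209 - 2461) = -374*(20 + sqrt(11)) + 19748 = (-7480 - 374*sqrt(11)) + 19748 = 12268 - 374*sqrt(11)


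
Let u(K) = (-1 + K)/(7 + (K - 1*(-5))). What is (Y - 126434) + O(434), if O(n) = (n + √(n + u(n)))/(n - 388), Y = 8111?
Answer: -2721212/23 + √86522662/20516 ≈ -1.1831e+5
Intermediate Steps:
u(K) = (-1 + K)/(12 + K) (u(K) = (-1 + K)/(7 + (K + 5)) = (-1 + K)/(7 + (5 + K)) = (-1 + K)/(12 + K))
O(n) = (n + √(n + (-1 + n)/(12 + n)))/(-388 + n) (O(n) = (n + √(n + (-1 + n)/(12 + n)))/(n - 388) = (n + √(n + (-1 + n)/(12 + n)))/(-388 + n))
(Y - 126434) + O(434) = (8111 - 126434) + (434 + √((-1 + 434 + 434*(12 + 434))/(12 + 434)))/(-388 + 434) = -118323 + (434 + √((-1 + 434 + 434*446)/446))/46 = -118323 + (434 + √((-1 + 434 + 193564)/446))/46 = -118323 + (434 + √((1/446)*193997))/46 = -118323 + (434 + √(193997/446))/46 = -118323 + (434 + √86522662/446)/46 = -118323 + (217/23 + √86522662/20516) = -2721212/23 + √86522662/20516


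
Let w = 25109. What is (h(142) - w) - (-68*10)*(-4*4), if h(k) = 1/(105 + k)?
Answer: -8889282/247 ≈ -35989.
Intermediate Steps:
(h(142) - w) - (-68*10)*(-4*4) = (1/(105 + 142) - 1*25109) - (-68*10)*(-4*4) = (1/247 - 25109) - (-680)*(-16) = (1/247 - 25109) - 1*10880 = -6201922/247 - 10880 = -8889282/247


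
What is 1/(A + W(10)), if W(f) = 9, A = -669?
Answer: -1/660 ≈ -0.0015152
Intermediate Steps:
1/(A + W(10)) = 1/(-669 + 9) = 1/(-660) = -1/660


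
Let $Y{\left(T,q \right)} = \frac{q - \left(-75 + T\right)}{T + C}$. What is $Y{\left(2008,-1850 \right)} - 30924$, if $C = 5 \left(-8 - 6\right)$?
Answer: $- \frac{19978165}{646} \approx -30926.0$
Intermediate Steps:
$C = -70$ ($C = 5 \left(-14\right) = -70$)
$Y{\left(T,q \right)} = \frac{75 + q - T}{-70 + T}$ ($Y{\left(T,q \right)} = \frac{q - \left(-75 + T\right)}{T - 70} = \frac{75 + q - T}{-70 + T}$)
$Y{\left(2008,-1850 \right)} - 30924 = \frac{75 - 1850 - 2008}{-70 + 2008} - 30924 = \frac{75 - 1850 - 2008}{1938} - 30924 = \frac{1}{1938} \left(-3783\right) - 30924 = - \frac{1261}{646} - 30924 = - \frac{19978165}{646}$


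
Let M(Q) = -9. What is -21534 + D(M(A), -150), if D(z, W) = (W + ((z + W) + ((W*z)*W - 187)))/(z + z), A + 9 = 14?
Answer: -92308/9 ≈ -10256.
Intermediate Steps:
A = 5 (A = -9 + 14 = 5)
D(z, W) = (-187 + z + 2*W + z*W²)/(2*z) (D(z, W) = (W + ((W + z) + (z*W² - 187)))/((2*z)) = (W + ((W + z) + (-187 + z*W²)))*(1/(2*z)) = (W + (-187 + W + z + z*W²))*(1/(2*z)) = (-187 + z + 2*W + z*W²)*(1/(2*z)) = (-187 + z + 2*W + z*W²)/(2*z))
-21534 + D(M(A), -150) = -21534 + (½)*(-187 + 2*(-150) - 9*(1 + (-150)²))/(-9) = -21534 + (½)*(-⅑)*(-187 - 300 - 9*(1 + 22500)) = -21534 + (½)*(-⅑)*(-187 - 300 - 9*22501) = -21534 + (½)*(-⅑)*(-187 - 300 - 202509) = -21534 + (½)*(-⅑)*(-202996) = -21534 + 101498/9 = -92308/9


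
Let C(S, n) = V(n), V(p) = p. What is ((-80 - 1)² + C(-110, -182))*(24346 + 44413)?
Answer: 438613661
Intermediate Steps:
C(S, n) = n
((-80 - 1)² + C(-110, -182))*(24346 + 44413) = ((-80 - 1)² - 182)*(24346 + 44413) = ((-81)² - 182)*68759 = (6561 - 182)*68759 = 6379*68759 = 438613661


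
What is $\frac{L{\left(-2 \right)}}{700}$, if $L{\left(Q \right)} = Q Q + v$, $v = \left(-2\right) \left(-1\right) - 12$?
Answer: $- \frac{3}{350} \approx -0.0085714$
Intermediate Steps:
$v = -10$ ($v = 2 - 12 = -10$)
$L{\left(Q \right)} = -10 + Q^{2}$ ($L{\left(Q \right)} = Q Q - 10 = Q^{2} - 10 = -10 + Q^{2}$)
$\frac{L{\left(-2 \right)}}{700} = \frac{-10 + \left(-2\right)^{2}}{700} = \left(-10 + 4\right) \frac{1}{700} = \left(-6\right) \frac{1}{700} = - \frac{3}{350}$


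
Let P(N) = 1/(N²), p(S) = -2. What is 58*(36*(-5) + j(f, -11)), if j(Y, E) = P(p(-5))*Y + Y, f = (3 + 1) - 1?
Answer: -20445/2 ≈ -10223.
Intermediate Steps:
P(N) = N⁻²
f = 3 (f = 4 - 1 = 3)
j(Y, E) = 5*Y/4 (j(Y, E) = Y/(-2)² + Y = Y/4 + Y = 5*Y/4)
58*(36*(-5) + j(f, -11)) = 58*(36*(-5) + (5/4)*3) = 58*(-180 + 15/4) = 58*(-705/4) = -20445/2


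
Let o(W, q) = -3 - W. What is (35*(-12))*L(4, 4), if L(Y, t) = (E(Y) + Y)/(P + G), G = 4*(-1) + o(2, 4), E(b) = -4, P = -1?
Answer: 0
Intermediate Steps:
G = -9 (G = 4*(-1) + (-3 - 1*2) = -4 + (-3 - 2) = -4 - 5 = -9)
L(Y, t) = ⅖ - Y/10 (L(Y, t) = (-4 + Y)/(-1 - 9) = (-4 + Y)/(-10) = (-4 + Y)*(-⅒) = ⅖ - Y/10)
(35*(-12))*L(4, 4) = (35*(-12))*(⅖ - ⅒*4) = -420*(⅖ - ⅖) = -420*0 = 0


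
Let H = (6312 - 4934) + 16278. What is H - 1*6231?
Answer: 11425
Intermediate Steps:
H = 17656 (H = 1378 + 16278 = 17656)
H - 1*6231 = 17656 - 1*6231 = 17656 - 6231 = 11425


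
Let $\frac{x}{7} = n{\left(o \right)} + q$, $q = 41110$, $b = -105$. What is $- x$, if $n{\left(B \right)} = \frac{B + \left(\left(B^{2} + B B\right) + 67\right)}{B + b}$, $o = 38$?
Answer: $- \frac{19259639}{67} \approx -2.8746 \cdot 10^{5}$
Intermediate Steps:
$n{\left(B \right)} = \frac{67 + B + 2 B^{2}}{-105 + B}$ ($n{\left(B \right)} = \frac{B + \left(\left(B^{2} + B B\right) + 67\right)}{B - 105} = \frac{B + \left(\left(B^{2} + B^{2}\right) + 67\right)}{-105 + B} = \frac{B + \left(2 B^{2} + 67\right)}{-105 + B} = \frac{B + \left(67 + 2 B^{2}\right)}{-105 + B} = \frac{67 + B + 2 B^{2}}{-105 + B}$)
$x = \frac{19259639}{67}$ ($x = 7 \left(\frac{67 + 38 + 2 \cdot 38^{2}}{-105 + 38} + 41110\right) = 7 \left(\frac{67 + 38 + 2 \cdot 1444}{-67} + 41110\right) = 7 \left(- \frac{67 + 38 + 2888}{67} + 41110\right) = 7 \left(\left(- \frac{1}{67}\right) 2993 + 41110\right) = 7 \left(- \frac{2993}{67} + 41110\right) = 7 \cdot \frac{2751377}{67} = \frac{19259639}{67} \approx 2.8746 \cdot 10^{5}$)
$- x = \left(-1\right) \frac{19259639}{67} = - \frac{19259639}{67}$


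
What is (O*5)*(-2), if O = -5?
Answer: 50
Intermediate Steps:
(O*5)*(-2) = -5*5*(-2) = -25*(-2) = 50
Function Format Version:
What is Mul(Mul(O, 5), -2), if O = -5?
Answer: 50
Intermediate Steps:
Mul(Mul(O, 5), -2) = Mul(Mul(-5, 5), -2) = Mul(-25, -2) = 50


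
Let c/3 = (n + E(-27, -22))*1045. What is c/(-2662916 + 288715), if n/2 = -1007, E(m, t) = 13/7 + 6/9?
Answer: 44141845/16619407 ≈ 2.6560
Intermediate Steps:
E(m, t) = 53/21 (E(m, t) = 13*(1/7) + 6*(1/9) = 13/7 + 2/3 = 53/21)
n = -2014 (n = 2*(-1007) = -2014)
c = -44141845/7 (c = 3*((-2014 + 53/21)*1045) = 3*(-42241/21*1045) = 3*(-44141845/21) = -44141845/7 ≈ -6.3060e+6)
c/(-2662916 + 288715) = -44141845/(7*(-2662916 + 288715)) = -44141845/7/(-2374201) = -44141845/7*(-1/2374201) = 44141845/16619407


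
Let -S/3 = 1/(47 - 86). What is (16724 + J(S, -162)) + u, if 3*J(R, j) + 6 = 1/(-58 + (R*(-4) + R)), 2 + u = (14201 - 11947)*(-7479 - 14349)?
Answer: -111695937445/2271 ≈ -4.9184e+7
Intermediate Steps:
S = 1/13 (S = -3/(47 - 86) = -3/(-39) = -3*(-1/39) = 1/13 ≈ 0.076923)
u = -49200314 (u = -2 + (14201 - 11947)*(-7479 - 14349) = -2 + 2254*(-21828) = -2 - 49200312 = -49200314)
J(R, j) = -2 + 1/(3*(-58 - 3*R)) (J(R, j) = -2 + 1/(3*(-58 + (R*(-4) + R))) = -2 + 1/(3*(-58 + (-4*R + R))) = -2 + 1/(3*(-58 - 3*R)))
(16724 + J(S, -162)) + u = (16724 + (-349 - 18*1/13)/(3*(58 + 3*(1/13)))) - 49200314 = (16724 + (-349 - 18/13)/(3*(58 + 3/13))) - 49200314 = (16724 + (1/3)*(-4555/13)/(757/13)) - 49200314 = (16724 + (1/3)*(13/757)*(-4555/13)) - 49200314 = (16724 - 4555/2271) - 49200314 = 37975649/2271 - 49200314 = -111695937445/2271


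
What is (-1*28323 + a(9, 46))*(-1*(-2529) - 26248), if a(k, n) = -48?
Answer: 672931749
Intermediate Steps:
(-1*28323 + a(9, 46))*(-1*(-2529) - 26248) = (-1*28323 - 48)*(-1*(-2529) - 26248) = (-28323 - 48)*(2529 - 26248) = -28371*(-23719) = 672931749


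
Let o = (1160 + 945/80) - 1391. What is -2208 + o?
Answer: -38835/16 ≈ -2427.2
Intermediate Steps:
o = -3507/16 (o = (1160 + 945*(1/80)) - 1391 = (1160 + 189/16) - 1391 = 18749/16 - 1391 = -3507/16 ≈ -219.19)
-2208 + o = -2208 - 3507/16 = -38835/16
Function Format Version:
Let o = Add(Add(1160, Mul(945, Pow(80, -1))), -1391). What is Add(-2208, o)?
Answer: Rational(-38835, 16) ≈ -2427.2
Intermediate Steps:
o = Rational(-3507, 16) (o = Add(Add(1160, Mul(945, Rational(1, 80))), -1391) = Add(Add(1160, Rational(189, 16)), -1391) = Add(Rational(18749, 16), -1391) = Rational(-3507, 16) ≈ -219.19)
Add(-2208, o) = Add(-2208, Rational(-3507, 16)) = Rational(-38835, 16)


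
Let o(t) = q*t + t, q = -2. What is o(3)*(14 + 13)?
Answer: -81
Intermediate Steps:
o(t) = -t (o(t) = -2*t + t = -t)
o(3)*(14 + 13) = (-1*3)*(14 + 13) = -3*27 = -81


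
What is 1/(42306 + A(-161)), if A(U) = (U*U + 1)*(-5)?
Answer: -1/87304 ≈ -1.1454e-5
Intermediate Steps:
A(U) = -5 - 5*U² (A(U) = (U² + 1)*(-5) = (1 + U²)*(-5) = -5 - 5*U²)
1/(42306 + A(-161)) = 1/(42306 + (-5 - 5*(-161)²)) = 1/(42306 + (-5 - 5*25921)) = 1/(42306 + (-5 - 129605)) = 1/(42306 - 129610) = 1/(-87304) = -1/87304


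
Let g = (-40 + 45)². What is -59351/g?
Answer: -59351/25 ≈ -2374.0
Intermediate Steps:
g = 25 (g = 5² = 25)
-59351/g = -59351/25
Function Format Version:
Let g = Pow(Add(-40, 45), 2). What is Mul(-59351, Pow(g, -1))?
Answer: Rational(-59351, 25) ≈ -2374.0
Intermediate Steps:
g = 25 (g = Pow(5, 2) = 25)
Mul(-59351, Pow(g, -1)) = Mul(-59351, Pow(25, -1)) = Mul(-59351, Rational(1, 25)) = Rational(-59351, 25)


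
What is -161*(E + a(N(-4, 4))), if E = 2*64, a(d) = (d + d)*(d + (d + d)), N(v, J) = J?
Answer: -36064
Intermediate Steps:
a(d) = 6*d**2 (a(d) = (2*d)*(d + 2*d) = (2*d)*(3*d) = 6*d**2)
E = 128
-161*(E + a(N(-4, 4))) = -161*(128 + 6*4**2) = -161*(128 + 6*16) = -161*(128 + 96) = -161*224 = -36064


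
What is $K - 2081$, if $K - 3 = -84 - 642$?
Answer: $-2804$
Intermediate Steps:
$K = -723$ ($K = 3 - 726 = -723$)
$K - 2081 = -723 - 2081 = -2804$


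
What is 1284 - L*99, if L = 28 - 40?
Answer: 2472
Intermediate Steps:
L = -12
1284 - L*99 = 1284 - (-12)*99 = 1284 - 1*(-1188) = 1284 + 1188 = 2472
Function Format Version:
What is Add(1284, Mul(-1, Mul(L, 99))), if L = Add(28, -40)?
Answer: 2472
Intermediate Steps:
L = -12
Add(1284, Mul(-1, Mul(L, 99))) = Add(1284, Mul(-1, Mul(-12, 99))) = Add(1284, Mul(-1, -1188)) = Add(1284, 1188) = 2472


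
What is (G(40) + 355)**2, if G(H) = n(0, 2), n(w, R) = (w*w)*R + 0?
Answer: 126025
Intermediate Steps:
n(w, R) = R*w**2 (n(w, R) = w**2*R + 0 = R*w**2 + 0 = R*w**2)
G(H) = 0 (G(H) = 2*0**2 = 2*0 = 0)
(G(40) + 355)**2 = (0 + 355)**2 = 355**2 = 126025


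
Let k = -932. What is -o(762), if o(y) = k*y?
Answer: 710184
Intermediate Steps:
o(y) = -932*y
-o(762) = -(-932)*762 = -1*(-710184) = 710184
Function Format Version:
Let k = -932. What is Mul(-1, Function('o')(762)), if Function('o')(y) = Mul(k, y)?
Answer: 710184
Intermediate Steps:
Function('o')(y) = Mul(-932, y)
Mul(-1, Function('o')(762)) = Mul(-1, Mul(-932, 762)) = Mul(-1, -710184) = 710184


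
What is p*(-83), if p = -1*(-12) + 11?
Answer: -1909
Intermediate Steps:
p = 23 (p = 12 + 11 = 23)
p*(-83) = 23*(-83) = -1909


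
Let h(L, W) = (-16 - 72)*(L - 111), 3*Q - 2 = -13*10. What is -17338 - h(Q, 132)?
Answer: -92582/3 ≈ -30861.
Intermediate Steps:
Q = -128/3 (Q = ⅔ + (-13*10)/3 = ⅔ + (⅓)*(-130) = ⅔ - 130/3 = -128/3 ≈ -42.667)
h(L, W) = 9768 - 88*L (h(L, W) = -88*(-111 + L) = 9768 - 88*L)
-17338 - h(Q, 132) = -17338 - (9768 - 88*(-128/3)) = -17338 - (9768 + 11264/3) = -17338 - 1*40568/3 = -17338 - 40568/3 = -92582/3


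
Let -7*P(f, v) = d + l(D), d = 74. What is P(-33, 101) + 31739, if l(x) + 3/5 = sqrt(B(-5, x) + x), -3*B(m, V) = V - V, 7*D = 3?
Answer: 1110498/35 - sqrt(21)/49 ≈ 31728.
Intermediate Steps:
D = 3/7 (D = (1/7)*3 = 3/7 ≈ 0.42857)
B(m, V) = 0 (B(m, V) = -(V - V)/3 = -1/3*0 = 0)
l(x) = -3/5 + sqrt(x) (l(x) = -3/5 + sqrt(0 + x) = -3/5 + sqrt(x))
P(f, v) = -367/35 - sqrt(21)/49 (P(f, v) = -(74 + (-3/5 + sqrt(3/7)))/7 = -(74 + (-3/5 + sqrt(21)/7))/7 = -(367/5 + sqrt(21)/7)/7 = -367/35 - sqrt(21)/49)
P(-33, 101) + 31739 = (-367/35 - sqrt(21)/49) + 31739 = 1110498/35 - sqrt(21)/49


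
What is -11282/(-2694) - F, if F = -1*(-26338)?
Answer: -35471645/1347 ≈ -26334.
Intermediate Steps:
F = 26338
-11282/(-2694) - F = -11282/(-2694) - 1*26338 = -11282*(-1/2694) - 26338 = 5641/1347 - 26338 = -35471645/1347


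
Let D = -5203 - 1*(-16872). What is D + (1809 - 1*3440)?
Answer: 10038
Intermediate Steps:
D = 11669 (D = -5203 + 16872 = 11669)
D + (1809 - 1*3440) = 11669 + (1809 - 1*3440) = 11669 + (1809 - 3440) = 11669 - 1631 = 10038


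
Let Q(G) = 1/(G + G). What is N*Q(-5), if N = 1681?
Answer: -1681/10 ≈ -168.10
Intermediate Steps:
Q(G) = 1/(2*G)
N*Q(-5) = 1681*((1/2)/(-5)) = 1681*((1/2)*(-1/5)) = 1681*(-1/10) = -1681/10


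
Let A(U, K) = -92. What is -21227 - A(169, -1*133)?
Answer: -21135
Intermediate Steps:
-21227 - A(169, -1*133) = -21227 - 1*(-92) = -21227 + 92 = -21135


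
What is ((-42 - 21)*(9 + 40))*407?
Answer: -1256409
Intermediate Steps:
((-42 - 21)*(9 + 40))*407 = -63*49*407 = -3087*407 = -1256409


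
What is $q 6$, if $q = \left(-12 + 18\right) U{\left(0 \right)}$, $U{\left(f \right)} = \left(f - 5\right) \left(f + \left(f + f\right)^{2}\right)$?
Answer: $0$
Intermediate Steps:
$U{\left(f \right)} = \left(-5 + f\right) \left(f + 4 f^{2}\right)$ ($U{\left(f \right)} = \left(-5 + f\right) \left(f + \left(2 f\right)^{2}\right) = \left(-5 + f\right) \left(f + 4 f^{2}\right)$)
$q = 0$ ($q = \left(-12 + 18\right) 0 \left(-5 - 0 + 4 \cdot 0^{2}\right) = 6 \cdot 0 \left(-5 + 0 + 4 \cdot 0\right) = 6 \cdot 0 \left(-5 + 0 + 0\right) = 6 \cdot 0 \left(-5\right) = 6 \cdot 0 = 0$)
$q 6 = 0 \cdot 6 = 0$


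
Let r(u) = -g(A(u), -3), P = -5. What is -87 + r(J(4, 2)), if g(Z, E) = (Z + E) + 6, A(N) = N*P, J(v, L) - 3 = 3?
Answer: -60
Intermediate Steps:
J(v, L) = 6 (J(v, L) = 3 + 3 = 6)
A(N) = -5*N (A(N) = N*(-5) = -5*N)
g(Z, E) = 6 + E + Z (g(Z, E) = (E + Z) + 6 = 6 + E + Z)
r(u) = -3 + 5*u (r(u) = -(6 - 3 - 5*u) = -(3 - 5*u) = -3 + 5*u)
-87 + r(J(4, 2)) = -87 + (-3 + 5*6) = -87 + (-3 + 30) = -87 + 27 = -60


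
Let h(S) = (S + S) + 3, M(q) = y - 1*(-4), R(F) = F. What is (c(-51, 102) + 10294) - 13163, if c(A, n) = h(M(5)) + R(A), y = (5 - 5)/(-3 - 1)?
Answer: -2909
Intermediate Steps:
y = 0 (y = 0/(-4) = 0*(-¼) = 0)
M(q) = 4 (M(q) = 0 - 1*(-4) = 0 + 4 = 4)
h(S) = 3 + 2*S (h(S) = 2*S + 3 = 3 + 2*S)
c(A, n) = 11 + A (c(A, n) = (3 + 2*4) + A = (3 + 8) + A = 11 + A)
(c(-51, 102) + 10294) - 13163 = ((11 - 51) + 10294) - 13163 = (-40 + 10294) - 13163 = 10254 - 13163 = -2909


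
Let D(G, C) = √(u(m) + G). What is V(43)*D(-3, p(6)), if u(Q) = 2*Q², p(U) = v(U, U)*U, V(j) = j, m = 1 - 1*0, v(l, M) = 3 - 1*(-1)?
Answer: 43*I ≈ 43.0*I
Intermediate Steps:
v(l, M) = 4 (v(l, M) = 3 + 1 = 4)
m = 1 (m = 1 + 0 = 1)
p(U) = 4*U
D(G, C) = √(2 + G) (D(G, C) = √(2*1² + G) = √(2*1 + G) = √(2 + G))
V(43)*D(-3, p(6)) = 43*√(2 - 3) = 43*√(-1) = 43*I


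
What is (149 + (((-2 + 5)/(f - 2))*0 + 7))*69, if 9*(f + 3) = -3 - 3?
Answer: 10764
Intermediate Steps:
f = -11/3 (f = -3 + (-3 - 3)/9 = -3 + (⅑)*(-6) = -3 - ⅔ = -11/3 ≈ -3.6667)
(149 + (((-2 + 5)/(f - 2))*0 + 7))*69 = (149 + (((-2 + 5)/(-11/3 - 2))*0 + 7))*69 = (149 + ((3/(-17/3))*0 + 7))*69 = (149 + ((3*(-3/17))*0 + 7))*69 = (149 + (-9/17*0 + 7))*69 = (149 + (0 + 7))*69 = (149 + 7)*69 = 156*69 = 10764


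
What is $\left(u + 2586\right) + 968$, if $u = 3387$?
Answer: $6941$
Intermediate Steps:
$\left(u + 2586\right) + 968 = \left(3387 + 2586\right) + 968 = 5973 + 968 = 6941$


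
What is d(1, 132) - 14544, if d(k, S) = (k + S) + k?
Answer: -14410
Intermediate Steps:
d(k, S) = S + 2*k (d(k, S) = (S + k) + k = S + 2*k)
d(1, 132) - 14544 = (132 + 2*1) - 14544 = (132 + 2) - 14544 = 134 - 14544 = -14410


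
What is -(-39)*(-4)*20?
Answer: -3120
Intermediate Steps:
-(-39)*(-4)*20 = -13*12*20 = -156*20 = -3120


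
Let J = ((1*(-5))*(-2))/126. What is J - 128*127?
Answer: -1024123/63 ≈ -16256.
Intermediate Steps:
J = 5/63 (J = -5*(-2)*(1/126) = 10*(1/126) = 5/63 ≈ 0.079365)
J - 128*127 = 5/63 - 128*127 = 5/63 - 16256 = -1024123/63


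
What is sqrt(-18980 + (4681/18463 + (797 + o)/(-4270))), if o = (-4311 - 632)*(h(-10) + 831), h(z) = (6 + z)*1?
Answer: I*sqrt(28003832273031604745)/39418505 ≈ 134.25*I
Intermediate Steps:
h(z) = 6 + z
o = -4087861 (o = (-4311 - 632)*((6 - 10) + 831) = -4943*(-4 + 831) = -4943*827 = -4087861)
sqrt(-18980 + (4681/18463 + (797 + o)/(-4270))) = sqrt(-18980 + (4681/18463 + (797 - 4087861)/(-4270))) = sqrt(-18980 + (4681*(1/18463) - 4087064*(-1/4270))) = sqrt(-18980 + (4681/18463 + 2043532/2135)) = sqrt(-18980 + 37739725251/39418505) = sqrt(-710423499649/39418505) = I*sqrt(28003832273031604745)/39418505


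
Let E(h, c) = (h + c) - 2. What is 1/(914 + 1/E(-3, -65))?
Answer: 70/63979 ≈ 0.0010941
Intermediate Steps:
E(h, c) = -2 + c + h (E(h, c) = (c + h) - 2 = -2 + c + h)
1/(914 + 1/E(-3, -65)) = 1/(914 + 1/(-2 - 65 - 3)) = 1/(914 + 1/(-70)) = 1/(914 - 1/70) = 1/(63979/70) = 70/63979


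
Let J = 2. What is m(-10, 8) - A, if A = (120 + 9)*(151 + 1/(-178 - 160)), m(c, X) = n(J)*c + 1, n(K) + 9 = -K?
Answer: -6546255/338 ≈ -19368.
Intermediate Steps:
n(K) = -9 - K
m(c, X) = 1 - 11*c (m(c, X) = (-9 - 1*2)*c + 1 = (-9 - 2)*c + 1 = -11*c + 1 = 1 - 11*c)
A = 6583773/338 (A = 129*(151 + 1/(-338)) = 129*(151 - 1/338) = 129*(51037/338) = 6583773/338 ≈ 19479.)
m(-10, 8) - A = (1 - 11*(-10)) - 1*6583773/338 = (1 + 110) - 6583773/338 = 111 - 6583773/338 = -6546255/338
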